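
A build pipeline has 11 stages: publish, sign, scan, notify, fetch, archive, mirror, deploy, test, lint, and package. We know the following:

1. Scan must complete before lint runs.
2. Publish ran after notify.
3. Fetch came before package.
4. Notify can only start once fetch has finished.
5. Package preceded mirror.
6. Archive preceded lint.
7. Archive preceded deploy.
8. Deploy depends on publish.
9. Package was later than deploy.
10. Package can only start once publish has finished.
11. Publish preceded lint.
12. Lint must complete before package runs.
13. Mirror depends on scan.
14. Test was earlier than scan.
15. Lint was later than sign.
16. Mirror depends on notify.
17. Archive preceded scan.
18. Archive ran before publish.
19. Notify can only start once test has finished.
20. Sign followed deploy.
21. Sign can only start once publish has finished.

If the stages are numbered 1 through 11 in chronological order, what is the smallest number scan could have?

3

Archive and test must both come before scan — 2 forced predecessors.
Nothing else is forced ahead of scan, so its earliest slot is position 2 + 1 = 3.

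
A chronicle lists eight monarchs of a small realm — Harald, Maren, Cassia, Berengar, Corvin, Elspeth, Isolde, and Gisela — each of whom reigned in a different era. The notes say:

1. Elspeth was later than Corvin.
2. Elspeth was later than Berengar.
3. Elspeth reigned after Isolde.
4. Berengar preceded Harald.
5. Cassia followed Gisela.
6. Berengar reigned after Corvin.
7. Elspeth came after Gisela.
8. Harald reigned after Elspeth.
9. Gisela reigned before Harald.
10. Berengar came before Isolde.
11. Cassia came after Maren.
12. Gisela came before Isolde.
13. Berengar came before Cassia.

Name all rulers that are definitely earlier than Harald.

Directly stated before Harald: Berengar, Elspeth, and Gisela.
Corvin reaches Harald via Corvin → Berengar → Harald.
Isolde reaches Harald via Isolde → Elspeth → Harald.

Berengar, Corvin, Elspeth, Gisela, Isolde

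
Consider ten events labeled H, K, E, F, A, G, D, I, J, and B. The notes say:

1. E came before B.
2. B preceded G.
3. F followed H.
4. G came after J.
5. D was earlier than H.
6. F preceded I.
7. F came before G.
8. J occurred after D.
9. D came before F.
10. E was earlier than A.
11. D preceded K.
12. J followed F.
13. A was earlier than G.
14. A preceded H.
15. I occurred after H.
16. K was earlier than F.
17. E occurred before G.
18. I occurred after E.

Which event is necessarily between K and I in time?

F

Tracing the constraints gives K → F → I, so F sits after K and before I.
No other event is forced both after K and before I.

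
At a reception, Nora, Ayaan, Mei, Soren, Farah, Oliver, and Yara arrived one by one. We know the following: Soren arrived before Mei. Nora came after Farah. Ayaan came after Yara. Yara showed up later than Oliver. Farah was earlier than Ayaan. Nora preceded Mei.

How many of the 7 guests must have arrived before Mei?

3

Directly stated before Mei: Nora and Soren.
Farah reaches Mei via Farah → Nora → Mei.
That's Farah, Nora, and Soren — 3 in all.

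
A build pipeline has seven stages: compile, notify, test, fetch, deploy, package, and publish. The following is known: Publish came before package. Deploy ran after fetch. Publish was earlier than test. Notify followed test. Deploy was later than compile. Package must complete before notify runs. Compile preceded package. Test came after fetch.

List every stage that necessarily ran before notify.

compile, fetch, package, publish, test

Directly stated before notify: package and test.
Compile reaches notify via compile → package → notify.
Fetch reaches notify via fetch → test → notify.
Publish reaches notify via publish → test → notify.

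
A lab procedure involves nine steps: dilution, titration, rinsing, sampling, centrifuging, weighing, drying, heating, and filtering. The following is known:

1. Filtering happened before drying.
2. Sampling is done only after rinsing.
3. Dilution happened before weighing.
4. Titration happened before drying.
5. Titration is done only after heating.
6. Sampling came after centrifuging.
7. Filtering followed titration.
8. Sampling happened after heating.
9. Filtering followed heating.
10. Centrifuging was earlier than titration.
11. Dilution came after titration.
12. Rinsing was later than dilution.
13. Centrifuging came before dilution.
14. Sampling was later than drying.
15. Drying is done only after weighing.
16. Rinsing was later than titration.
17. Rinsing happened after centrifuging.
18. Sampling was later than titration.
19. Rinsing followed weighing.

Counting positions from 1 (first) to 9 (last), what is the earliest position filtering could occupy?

4

Centrifuging, heating, and titration must all come before filtering — 3 forced predecessors.
Nothing else is forced ahead of filtering, so its earliest slot is position 3 + 1 = 4.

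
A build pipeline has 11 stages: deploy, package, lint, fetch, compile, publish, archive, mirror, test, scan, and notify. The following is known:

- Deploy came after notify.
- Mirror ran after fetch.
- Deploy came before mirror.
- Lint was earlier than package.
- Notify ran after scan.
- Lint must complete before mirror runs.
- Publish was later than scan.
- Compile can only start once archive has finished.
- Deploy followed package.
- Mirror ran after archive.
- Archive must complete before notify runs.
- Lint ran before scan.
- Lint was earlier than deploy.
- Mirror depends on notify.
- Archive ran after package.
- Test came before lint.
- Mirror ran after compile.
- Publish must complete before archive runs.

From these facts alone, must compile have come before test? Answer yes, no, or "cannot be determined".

Tracing the constraints gives test → lint → package → archive → compile, so test must come before compile.
That means compile cannot be before test.

no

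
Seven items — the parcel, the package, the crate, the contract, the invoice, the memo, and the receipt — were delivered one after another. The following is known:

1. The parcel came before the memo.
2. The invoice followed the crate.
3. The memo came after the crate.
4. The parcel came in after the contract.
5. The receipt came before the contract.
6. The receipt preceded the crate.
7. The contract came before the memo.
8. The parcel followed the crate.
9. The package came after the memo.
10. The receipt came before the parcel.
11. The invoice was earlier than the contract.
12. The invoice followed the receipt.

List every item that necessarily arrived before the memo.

Directly stated before the memo: the contract, the crate, and the parcel.
The invoice reaches the memo via the invoice → the contract → the memo.
The receipt reaches the memo via the receipt → the crate → the memo.
No chain forces the package ahead of the memo.

the contract, the crate, the invoice, the parcel, the receipt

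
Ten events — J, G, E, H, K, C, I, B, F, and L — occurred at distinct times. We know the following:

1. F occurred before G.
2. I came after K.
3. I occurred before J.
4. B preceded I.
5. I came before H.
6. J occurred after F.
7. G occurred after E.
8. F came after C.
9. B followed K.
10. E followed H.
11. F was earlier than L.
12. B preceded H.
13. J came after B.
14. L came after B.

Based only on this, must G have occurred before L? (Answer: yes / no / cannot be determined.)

cannot be determined

No chain of stated constraints runs from G to L, and none runs from L to G either.
So the relative order of G and L is not fixed by the given facts.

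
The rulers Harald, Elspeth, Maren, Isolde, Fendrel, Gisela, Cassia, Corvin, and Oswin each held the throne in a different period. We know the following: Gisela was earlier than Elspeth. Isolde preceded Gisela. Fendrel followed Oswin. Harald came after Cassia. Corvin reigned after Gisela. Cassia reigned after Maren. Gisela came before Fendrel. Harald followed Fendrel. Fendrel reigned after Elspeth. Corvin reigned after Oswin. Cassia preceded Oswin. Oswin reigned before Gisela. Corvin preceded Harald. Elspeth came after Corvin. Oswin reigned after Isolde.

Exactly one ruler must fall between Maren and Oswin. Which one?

Cassia

Tracing the constraints gives Maren → Cassia → Oswin, so Cassia sits after Maren and before Oswin.
No other ruler is forced both after Maren and before Oswin.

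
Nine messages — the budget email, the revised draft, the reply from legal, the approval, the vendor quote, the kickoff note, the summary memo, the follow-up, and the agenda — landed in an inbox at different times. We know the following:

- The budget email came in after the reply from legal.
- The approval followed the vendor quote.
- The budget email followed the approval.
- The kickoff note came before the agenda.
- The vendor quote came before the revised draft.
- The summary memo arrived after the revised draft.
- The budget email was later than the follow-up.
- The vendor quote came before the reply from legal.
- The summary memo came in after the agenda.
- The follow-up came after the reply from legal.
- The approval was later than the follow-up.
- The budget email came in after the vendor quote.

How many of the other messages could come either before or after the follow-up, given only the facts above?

Forced before the follow-up: the reply from legal and the vendor quote; forced after the follow-up: the approval and the budget email.
That leaves the agenda, the kickoff note, the revised draft, and the summary memo with no forced order relative to the follow-up — 4.

4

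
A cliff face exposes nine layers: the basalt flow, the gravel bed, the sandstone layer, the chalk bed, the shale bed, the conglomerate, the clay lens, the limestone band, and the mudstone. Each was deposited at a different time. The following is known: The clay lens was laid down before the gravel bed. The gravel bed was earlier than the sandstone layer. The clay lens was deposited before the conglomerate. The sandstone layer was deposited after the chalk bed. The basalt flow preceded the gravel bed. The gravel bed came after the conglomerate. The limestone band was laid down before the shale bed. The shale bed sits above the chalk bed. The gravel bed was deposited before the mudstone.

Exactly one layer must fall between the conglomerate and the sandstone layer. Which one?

Tracing the constraints gives the conglomerate → the gravel bed → the sandstone layer, so the gravel bed sits after the conglomerate and before the sandstone layer.
No other layer is forced both after the conglomerate and before the sandstone layer.

the gravel bed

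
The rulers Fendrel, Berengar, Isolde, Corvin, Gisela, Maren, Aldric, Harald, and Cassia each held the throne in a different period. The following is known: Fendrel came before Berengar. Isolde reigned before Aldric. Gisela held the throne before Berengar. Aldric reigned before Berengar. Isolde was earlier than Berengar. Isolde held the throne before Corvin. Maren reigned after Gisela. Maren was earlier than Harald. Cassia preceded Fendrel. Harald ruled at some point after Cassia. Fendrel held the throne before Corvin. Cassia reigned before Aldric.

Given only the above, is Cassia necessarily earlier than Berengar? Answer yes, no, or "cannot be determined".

yes

Chain the constraints: Cassia → Fendrel → Berengar. Each link is directly stated, so Cassia comes before Berengar.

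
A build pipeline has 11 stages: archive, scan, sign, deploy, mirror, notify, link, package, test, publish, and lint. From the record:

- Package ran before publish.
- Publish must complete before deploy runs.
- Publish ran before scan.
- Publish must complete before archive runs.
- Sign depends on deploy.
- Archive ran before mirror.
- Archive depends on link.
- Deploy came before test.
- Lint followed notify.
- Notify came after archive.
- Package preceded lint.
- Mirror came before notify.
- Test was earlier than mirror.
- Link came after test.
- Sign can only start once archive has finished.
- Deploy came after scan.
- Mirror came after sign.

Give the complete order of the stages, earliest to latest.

package, publish, scan, deploy, test, link, archive, sign, mirror, notify, lint

The constraints fix every adjacent pair, so only one ordering works:
package → publish → scan → deploy → test → link → archive → sign → mirror → notify → lint.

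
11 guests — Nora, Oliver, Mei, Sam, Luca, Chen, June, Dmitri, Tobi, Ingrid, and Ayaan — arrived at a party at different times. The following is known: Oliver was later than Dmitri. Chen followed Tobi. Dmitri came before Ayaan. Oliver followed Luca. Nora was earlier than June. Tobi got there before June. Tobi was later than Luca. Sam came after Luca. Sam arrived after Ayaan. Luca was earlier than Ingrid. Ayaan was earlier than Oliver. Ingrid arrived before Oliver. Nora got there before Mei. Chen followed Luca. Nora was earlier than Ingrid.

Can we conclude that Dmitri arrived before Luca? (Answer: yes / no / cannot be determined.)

No chain of stated constraints runs from Dmitri to Luca, and none runs from Luca to Dmitri either.
So the relative order of Dmitri and Luca is not fixed by the given facts.

cannot be determined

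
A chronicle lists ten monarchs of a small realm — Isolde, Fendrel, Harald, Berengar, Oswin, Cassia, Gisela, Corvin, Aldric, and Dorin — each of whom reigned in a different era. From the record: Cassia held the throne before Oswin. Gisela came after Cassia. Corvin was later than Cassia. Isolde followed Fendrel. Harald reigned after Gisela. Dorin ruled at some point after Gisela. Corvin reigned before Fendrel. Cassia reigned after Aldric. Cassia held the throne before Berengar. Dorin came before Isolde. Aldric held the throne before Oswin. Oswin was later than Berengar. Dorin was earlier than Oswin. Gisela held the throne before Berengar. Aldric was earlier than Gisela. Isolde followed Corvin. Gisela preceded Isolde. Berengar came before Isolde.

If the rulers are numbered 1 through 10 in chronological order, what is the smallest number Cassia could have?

Aldric must come before Cassia — 1 forced predecessor.
Nothing else is forced ahead of Cassia, so their earliest slot is position 1 + 1 = 2.

2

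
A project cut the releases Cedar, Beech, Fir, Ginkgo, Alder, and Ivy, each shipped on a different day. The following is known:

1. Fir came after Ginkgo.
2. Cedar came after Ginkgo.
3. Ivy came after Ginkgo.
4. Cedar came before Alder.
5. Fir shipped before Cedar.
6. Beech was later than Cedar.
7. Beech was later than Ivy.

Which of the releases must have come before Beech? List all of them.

Directly stated before Beech: Cedar and Ivy.
Fir reaches Beech via Fir → Cedar → Beech.
Ginkgo reaches Beech via Ginkgo → Ivy → Beech.
No chain forces Alder ahead of Beech.

Cedar, Fir, Ginkgo, Ivy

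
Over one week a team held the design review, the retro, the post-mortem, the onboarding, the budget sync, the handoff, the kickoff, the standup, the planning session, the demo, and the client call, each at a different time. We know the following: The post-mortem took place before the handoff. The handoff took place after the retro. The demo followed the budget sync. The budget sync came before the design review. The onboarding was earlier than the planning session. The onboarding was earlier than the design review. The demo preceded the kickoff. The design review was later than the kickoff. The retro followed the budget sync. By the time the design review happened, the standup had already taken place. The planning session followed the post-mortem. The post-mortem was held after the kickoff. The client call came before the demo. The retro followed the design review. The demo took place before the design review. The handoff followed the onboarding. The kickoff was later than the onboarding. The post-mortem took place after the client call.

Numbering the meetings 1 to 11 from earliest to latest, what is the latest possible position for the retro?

The retro must come before the handoff — 1 meeting forced after it.
Everything else can be placed before the retro in some valid order, so the retro can sit as late as position 11 − 1 = 10.

10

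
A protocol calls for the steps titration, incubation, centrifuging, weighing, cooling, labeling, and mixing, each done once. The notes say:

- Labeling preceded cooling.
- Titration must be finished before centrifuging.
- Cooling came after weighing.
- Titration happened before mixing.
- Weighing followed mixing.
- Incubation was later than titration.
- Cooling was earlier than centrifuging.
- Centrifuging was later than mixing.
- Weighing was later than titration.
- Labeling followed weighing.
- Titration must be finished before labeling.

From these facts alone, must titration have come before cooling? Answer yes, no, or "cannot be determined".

Chain the constraints: titration → weighing → cooling. Each link is directly stated, so titration comes before cooling.

yes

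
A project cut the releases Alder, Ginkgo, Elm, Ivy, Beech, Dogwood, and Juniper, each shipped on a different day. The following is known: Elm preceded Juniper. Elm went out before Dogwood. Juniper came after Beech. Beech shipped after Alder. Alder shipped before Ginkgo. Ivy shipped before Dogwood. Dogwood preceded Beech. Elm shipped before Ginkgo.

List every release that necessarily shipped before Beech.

Alder, Dogwood, Elm, Ivy

Directly stated before Beech: Alder and Dogwood.
Elm reaches Beech via Elm → Dogwood → Beech.
Ivy reaches Beech via Ivy → Dogwood → Beech.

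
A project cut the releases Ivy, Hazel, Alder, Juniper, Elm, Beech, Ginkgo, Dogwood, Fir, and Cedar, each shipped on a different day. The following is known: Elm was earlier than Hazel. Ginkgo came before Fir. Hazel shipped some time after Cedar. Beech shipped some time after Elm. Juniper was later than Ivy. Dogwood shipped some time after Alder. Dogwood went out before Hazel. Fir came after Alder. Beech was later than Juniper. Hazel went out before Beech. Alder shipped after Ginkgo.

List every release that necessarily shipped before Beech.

Directly stated before Beech: Elm, Hazel, and Juniper.
Alder reaches Beech via Alder → Dogwood → Hazel → Beech.
Cedar reaches Beech via Cedar → Hazel → Beech.
Dogwood reaches Beech via Dogwood → Hazel → Beech.
Likewise Ginkgo and Ivy each reach Beech by chaining the stated constraints.

Alder, Cedar, Dogwood, Elm, Ginkgo, Hazel, Ivy, Juniper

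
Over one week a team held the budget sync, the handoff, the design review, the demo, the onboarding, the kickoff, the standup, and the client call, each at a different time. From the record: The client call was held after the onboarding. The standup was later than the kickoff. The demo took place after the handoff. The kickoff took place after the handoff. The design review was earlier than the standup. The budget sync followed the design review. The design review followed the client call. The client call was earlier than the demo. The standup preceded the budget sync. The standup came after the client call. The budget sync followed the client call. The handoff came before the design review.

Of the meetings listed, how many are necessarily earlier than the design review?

3

Directly stated before the design review: the client call and the handoff.
The onboarding reaches the design review via the onboarding → the client call → the design review.
No chain forces the standup (or any of the others) ahead of the design review.
That's the client call, the handoff, and the onboarding — 3 in all.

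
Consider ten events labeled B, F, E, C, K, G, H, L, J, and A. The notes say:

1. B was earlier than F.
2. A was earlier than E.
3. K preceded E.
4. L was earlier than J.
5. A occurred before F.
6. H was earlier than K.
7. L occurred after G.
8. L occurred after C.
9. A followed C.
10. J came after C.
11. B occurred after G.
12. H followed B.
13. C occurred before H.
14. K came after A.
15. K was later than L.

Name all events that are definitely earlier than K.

Directly stated before K: A, H, and L.
B reaches K via B → H → K.
C reaches K via C → H → K.
G reaches K via G → L → K.
No chain forces J (or any of the others) ahead of K.

A, B, C, G, H, L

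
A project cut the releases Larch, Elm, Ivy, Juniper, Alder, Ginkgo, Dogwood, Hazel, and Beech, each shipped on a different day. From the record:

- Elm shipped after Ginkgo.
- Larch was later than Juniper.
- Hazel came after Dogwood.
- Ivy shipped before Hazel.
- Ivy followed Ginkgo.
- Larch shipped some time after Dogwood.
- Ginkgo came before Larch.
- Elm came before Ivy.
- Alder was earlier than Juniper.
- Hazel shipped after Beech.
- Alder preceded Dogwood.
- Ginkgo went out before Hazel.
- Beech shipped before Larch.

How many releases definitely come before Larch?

Directly stated before Larch: Beech, Dogwood, Ginkgo, and Juniper.
Alder reaches Larch via Alder → Dogwood → Larch.
That's Alder, Beech, Dogwood, Ginkgo, and Juniper — 5 in all.

5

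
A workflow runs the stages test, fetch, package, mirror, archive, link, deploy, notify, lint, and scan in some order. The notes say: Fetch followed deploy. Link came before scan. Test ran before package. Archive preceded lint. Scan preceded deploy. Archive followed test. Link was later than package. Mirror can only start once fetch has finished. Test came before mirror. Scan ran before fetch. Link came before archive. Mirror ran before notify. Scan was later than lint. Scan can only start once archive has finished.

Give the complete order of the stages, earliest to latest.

test, package, link, archive, lint, scan, deploy, fetch, mirror, notify

The constraints fix every adjacent pair, so only one ordering works:
test → package → link → archive → lint → scan → deploy → fetch → mirror → notify.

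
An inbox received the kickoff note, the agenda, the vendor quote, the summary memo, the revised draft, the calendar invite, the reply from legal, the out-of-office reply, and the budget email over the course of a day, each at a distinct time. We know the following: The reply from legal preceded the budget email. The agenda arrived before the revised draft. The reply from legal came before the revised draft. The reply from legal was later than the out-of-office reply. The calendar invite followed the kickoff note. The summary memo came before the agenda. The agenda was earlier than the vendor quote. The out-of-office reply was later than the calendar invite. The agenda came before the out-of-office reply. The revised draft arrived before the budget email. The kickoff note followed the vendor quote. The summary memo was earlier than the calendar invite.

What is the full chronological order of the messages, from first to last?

the summary memo, the agenda, the vendor quote, the kickoff note, the calendar invite, the out-of-office reply, the reply from legal, the revised draft, the budget email

The constraints fix every adjacent pair, so only one ordering works:
the summary memo → the agenda → the vendor quote → the kickoff note → the calendar invite → the out-of-office reply → the reply from legal → the revised draft → the budget email.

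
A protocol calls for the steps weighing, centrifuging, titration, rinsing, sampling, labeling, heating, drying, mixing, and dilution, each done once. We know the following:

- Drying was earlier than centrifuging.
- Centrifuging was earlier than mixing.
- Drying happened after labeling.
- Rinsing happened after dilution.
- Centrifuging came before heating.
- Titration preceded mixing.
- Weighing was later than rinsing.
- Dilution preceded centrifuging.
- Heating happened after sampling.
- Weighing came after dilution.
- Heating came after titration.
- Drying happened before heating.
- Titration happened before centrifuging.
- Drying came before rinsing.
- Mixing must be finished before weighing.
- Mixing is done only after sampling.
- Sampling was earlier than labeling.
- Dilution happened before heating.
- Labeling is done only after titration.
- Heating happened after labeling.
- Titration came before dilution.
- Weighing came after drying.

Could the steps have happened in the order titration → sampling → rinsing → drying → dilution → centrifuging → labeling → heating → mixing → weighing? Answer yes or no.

no

The constraints require labeling before drying, but in the proposed sequence drying appears ahead of labeling. That one violation is enough.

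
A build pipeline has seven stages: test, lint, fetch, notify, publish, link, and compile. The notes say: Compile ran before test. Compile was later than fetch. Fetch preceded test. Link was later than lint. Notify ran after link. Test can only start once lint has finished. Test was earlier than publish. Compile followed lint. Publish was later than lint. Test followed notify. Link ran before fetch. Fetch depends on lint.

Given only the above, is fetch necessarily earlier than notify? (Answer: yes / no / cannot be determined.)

No chain of stated constraints runs from fetch to notify, and none runs from notify to fetch either.
So the relative order of fetch and notify is not fixed by the given facts.

cannot be determined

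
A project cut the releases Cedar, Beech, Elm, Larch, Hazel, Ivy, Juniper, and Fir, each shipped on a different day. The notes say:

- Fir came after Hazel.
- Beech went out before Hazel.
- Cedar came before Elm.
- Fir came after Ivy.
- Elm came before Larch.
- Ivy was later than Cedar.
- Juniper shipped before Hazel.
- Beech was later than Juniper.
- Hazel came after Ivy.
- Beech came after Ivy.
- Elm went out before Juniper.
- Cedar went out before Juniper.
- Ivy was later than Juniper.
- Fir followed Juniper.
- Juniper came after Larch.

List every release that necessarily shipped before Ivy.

Cedar, Elm, Juniper, Larch

Directly stated before Ivy: Cedar and Juniper.
Elm reaches Ivy via Elm → Juniper → Ivy.
Larch reaches Ivy via Larch → Juniper → Ivy.
No chain forces Hazel (or any of the others) ahead of Ivy.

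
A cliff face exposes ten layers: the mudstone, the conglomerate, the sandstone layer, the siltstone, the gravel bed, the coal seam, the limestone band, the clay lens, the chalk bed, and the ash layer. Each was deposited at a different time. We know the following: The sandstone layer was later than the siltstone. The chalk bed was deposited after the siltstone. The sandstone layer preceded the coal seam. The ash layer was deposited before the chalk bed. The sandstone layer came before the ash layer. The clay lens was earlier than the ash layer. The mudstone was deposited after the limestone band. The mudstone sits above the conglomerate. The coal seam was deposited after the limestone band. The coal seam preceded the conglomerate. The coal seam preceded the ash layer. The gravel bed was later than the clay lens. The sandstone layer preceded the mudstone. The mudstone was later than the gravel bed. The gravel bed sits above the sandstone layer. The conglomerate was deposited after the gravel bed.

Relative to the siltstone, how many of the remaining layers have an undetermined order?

2

Forced after the siltstone: the ash layer, the chalk bed, the coal seam, the conglomerate, the gravel bed, the mudstone, and the sandstone layer.
That leaves the clay lens and the limestone band with no forced order relative to the siltstone — 2.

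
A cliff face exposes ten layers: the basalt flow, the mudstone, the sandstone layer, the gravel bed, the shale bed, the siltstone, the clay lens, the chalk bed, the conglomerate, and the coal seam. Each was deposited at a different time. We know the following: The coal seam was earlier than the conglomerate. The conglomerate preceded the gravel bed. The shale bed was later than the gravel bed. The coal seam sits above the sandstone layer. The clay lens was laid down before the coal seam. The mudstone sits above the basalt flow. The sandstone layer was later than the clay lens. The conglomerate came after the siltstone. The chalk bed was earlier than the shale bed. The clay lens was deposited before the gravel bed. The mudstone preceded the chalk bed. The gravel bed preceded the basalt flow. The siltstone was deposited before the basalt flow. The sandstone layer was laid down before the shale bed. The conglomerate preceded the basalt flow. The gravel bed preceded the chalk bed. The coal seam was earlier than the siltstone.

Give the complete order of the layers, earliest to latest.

the clay lens, the sandstone layer, the coal seam, the siltstone, the conglomerate, the gravel bed, the basalt flow, the mudstone, the chalk bed, the shale bed

The constraints fix every adjacent pair, so only one ordering works:
the clay lens → the sandstone layer → the coal seam → the siltstone → the conglomerate → the gravel bed → the basalt flow → the mudstone → the chalk bed → the shale bed.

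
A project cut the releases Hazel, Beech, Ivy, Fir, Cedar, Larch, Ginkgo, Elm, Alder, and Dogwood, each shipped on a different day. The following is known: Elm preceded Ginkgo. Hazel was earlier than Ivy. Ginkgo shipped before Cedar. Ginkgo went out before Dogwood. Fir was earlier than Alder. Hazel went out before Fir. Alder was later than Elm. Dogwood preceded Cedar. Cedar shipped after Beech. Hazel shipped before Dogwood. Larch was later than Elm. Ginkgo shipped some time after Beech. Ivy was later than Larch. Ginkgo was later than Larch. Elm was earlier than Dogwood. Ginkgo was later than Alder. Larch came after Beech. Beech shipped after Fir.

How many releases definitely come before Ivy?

Directly stated before Ivy: Hazel and Larch.
Beech reaches Ivy via Beech → Larch → Ivy.
Elm reaches Ivy via Elm → Larch → Ivy.
Fir reaches Ivy via Fir → Beech → Larch → Ivy.
No chain forces Cedar (or any of the others) ahead of Ivy.
That's Beech, Elm, Fir, Hazel, and Larch — 5 in all.

5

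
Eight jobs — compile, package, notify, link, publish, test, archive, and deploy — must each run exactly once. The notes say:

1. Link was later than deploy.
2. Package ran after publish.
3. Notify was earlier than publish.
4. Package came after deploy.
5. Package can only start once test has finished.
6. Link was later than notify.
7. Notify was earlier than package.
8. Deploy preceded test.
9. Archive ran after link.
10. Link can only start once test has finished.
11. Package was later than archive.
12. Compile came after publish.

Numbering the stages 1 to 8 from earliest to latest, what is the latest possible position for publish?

Publish must come before compile and package — 2 stages forced after it.
Everything else can be placed before publish in some valid order, so publish can sit as late as position 8 − 2 = 6.

6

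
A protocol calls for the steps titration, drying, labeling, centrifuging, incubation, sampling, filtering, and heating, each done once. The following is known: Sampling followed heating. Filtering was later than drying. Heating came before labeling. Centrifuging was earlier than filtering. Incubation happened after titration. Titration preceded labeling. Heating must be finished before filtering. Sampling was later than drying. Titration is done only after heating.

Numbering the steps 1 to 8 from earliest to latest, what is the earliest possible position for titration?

Heating must come before titration — 1 forced predecessor.
Nothing else is forced ahead of titration, so its earliest slot is position 1 + 1 = 2.

2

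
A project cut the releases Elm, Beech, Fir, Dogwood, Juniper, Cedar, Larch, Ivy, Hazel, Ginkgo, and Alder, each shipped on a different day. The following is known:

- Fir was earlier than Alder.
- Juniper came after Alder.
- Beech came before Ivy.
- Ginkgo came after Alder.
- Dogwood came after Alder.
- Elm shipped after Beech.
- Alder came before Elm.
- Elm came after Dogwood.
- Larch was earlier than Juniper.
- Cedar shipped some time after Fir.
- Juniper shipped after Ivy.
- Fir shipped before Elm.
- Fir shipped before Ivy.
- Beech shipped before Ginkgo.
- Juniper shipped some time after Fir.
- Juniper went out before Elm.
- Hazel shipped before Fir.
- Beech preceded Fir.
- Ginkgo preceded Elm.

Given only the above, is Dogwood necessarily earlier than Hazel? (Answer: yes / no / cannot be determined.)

Tracing the constraints gives Hazel → Fir → Alder → Dogwood, so Hazel must come before Dogwood.
That means Dogwood cannot be before Hazel.

no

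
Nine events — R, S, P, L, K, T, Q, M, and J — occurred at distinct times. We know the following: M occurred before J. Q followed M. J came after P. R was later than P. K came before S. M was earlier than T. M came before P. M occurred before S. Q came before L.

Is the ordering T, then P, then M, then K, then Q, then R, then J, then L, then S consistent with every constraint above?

no

The constraints require M before T, but in the proposed sequence T appears ahead of M. That one violation is enough.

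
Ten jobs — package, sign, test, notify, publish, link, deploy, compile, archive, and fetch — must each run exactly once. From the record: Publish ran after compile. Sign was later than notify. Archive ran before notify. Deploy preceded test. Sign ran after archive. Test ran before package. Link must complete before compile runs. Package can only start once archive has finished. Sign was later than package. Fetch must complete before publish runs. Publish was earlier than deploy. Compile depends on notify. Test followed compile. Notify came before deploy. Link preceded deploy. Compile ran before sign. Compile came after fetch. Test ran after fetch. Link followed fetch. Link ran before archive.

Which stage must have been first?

fetch

Fetch has a chain of constraints placing it before every other stage, so fetch must be first.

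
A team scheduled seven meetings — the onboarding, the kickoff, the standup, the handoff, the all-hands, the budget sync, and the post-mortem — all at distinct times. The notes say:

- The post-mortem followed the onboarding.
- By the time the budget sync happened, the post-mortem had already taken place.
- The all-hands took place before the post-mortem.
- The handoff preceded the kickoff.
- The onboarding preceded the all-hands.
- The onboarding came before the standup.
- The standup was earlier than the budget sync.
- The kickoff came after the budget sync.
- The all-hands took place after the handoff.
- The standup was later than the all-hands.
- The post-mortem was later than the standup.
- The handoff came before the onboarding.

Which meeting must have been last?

the kickoff

Every other meeting has a chain of constraints placing it before the kickoff, so the kickoff is last.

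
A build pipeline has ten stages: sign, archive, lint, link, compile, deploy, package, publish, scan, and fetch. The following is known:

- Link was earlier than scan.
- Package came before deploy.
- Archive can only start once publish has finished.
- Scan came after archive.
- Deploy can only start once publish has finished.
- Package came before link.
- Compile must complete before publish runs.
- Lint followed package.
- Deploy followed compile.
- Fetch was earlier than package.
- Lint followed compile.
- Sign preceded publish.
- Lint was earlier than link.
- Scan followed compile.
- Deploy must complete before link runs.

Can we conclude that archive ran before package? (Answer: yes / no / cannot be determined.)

cannot be determined

No chain of stated constraints runs from archive to package, and none runs from package to archive either.
So the relative order of archive and package is not fixed by the given facts.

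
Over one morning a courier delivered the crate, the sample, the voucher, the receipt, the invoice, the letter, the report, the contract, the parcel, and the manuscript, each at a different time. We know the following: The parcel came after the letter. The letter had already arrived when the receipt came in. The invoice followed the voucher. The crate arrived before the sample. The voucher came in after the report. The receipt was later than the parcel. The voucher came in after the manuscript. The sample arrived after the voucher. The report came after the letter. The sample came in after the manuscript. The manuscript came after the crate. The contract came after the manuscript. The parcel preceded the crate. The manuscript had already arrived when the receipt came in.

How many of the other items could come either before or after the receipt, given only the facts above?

Forced before the receipt: the crate, the letter, the manuscript, and the parcel.
That leaves the contract, the invoice, the report, the sample, and the voucher with no forced order relative to the receipt — 5.

5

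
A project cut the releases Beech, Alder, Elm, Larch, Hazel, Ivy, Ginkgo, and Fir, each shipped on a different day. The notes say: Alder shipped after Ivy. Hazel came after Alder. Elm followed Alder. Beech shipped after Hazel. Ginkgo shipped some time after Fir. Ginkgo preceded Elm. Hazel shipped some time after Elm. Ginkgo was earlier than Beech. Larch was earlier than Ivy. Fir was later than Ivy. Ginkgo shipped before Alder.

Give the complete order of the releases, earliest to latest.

Larch, Ivy, Fir, Ginkgo, Alder, Elm, Hazel, Beech

The constraints fix every adjacent pair, so only one ordering works:
Larch → Ivy → Fir → Ginkgo → Alder → Elm → Hazel → Beech.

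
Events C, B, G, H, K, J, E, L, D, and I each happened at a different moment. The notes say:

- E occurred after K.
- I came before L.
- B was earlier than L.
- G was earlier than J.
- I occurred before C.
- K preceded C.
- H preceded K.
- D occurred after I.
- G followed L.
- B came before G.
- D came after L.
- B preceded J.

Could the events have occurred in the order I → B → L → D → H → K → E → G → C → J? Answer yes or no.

Check each stated constraint against the proposed order — e.g. B is ahead of J; I is ahead of C. Every pair is in the required order; nothing is violated.

yes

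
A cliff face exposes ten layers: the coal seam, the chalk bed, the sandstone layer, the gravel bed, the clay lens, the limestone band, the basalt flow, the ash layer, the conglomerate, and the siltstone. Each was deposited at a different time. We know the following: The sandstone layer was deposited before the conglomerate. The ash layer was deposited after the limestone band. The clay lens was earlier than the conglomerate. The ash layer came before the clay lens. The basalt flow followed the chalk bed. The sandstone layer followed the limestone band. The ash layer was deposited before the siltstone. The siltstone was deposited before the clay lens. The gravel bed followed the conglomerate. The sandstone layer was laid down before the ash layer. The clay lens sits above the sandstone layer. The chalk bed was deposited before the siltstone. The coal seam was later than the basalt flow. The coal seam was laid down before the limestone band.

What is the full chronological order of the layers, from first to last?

the chalk bed, the basalt flow, the coal seam, the limestone band, the sandstone layer, the ash layer, the siltstone, the clay lens, the conglomerate, the gravel bed

The constraints fix every adjacent pair, so only one ordering works:
the chalk bed → the basalt flow → the coal seam → the limestone band → the sandstone layer → the ash layer → the siltstone → the clay lens → the conglomerate → the gravel bed.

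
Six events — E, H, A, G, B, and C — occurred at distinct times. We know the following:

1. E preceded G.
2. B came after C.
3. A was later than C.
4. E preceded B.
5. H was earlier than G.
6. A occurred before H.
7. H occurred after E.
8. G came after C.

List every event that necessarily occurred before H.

Directly stated before H: A and E.
C reaches H via C → A → H.
No chain forces G (or any of the others) ahead of H.

A, C, E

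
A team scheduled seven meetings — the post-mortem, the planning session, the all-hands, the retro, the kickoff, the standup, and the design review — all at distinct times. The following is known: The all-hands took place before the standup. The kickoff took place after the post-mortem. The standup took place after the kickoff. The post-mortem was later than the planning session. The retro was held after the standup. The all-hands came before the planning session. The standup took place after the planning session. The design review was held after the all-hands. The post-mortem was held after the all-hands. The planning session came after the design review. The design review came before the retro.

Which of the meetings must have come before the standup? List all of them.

the all-hands, the design review, the kickoff, the planning session, the post-mortem

Directly stated before the standup: the all-hands, the kickoff, and the planning session.
The design review reaches the standup via the design review → the planning session → the standup.
The post-mortem reaches the standup via the post-mortem → the kickoff → the standup.
No chain forces the retro ahead of the standup.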